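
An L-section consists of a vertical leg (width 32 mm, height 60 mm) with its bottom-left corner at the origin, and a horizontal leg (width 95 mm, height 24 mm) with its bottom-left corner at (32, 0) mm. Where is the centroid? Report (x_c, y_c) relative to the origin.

x_c = 50.47 mm, y_c = 20.23 mm

vertical leg: A = 32 × 60 = 1920.00, centroid at (16.00, 30.00).
horizontal leg: A = 95 × 24 = 2280.00, centroid at (79.50, 12.00).
ΣA = 4200.00 mm²
ΣAx_c = (1920.00)(16.00) + (2280.00)(79.50) = 211980.00 mm³
ΣAy_c = (1920.00)(30.00) + (2280.00)(12.00) = 84960.00 mm³
x_c = 211980.00 / 4200.00 = 50.47 mm
y_c = 84960.00 / 4200.00 = 20.23 mm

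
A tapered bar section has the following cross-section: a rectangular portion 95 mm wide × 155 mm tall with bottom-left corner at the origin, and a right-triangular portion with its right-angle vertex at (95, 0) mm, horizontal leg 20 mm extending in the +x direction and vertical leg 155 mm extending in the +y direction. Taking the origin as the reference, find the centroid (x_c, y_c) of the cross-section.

rectangular portion: A = 95 × 155 = 14725.00, centroid at (47.50, 77.50).
triangular portion: A = ½·20·155 = 1550.00, centroid at (101.67, 51.67).
ΣA = 16275.00 mm²
ΣAx_c = (14725.00)(47.50) + (1550.00)(101.67) = 857020.83 mm³
ΣAy_c = (14725.00)(77.50) + (1550.00)(51.67) = 1221270.83 mm³
x_c = 857020.83 / 16275.00 = 52.66 mm
y_c = 1221270.83 / 16275.00 = 75.04 mm

x_c = 52.66 mm, y_c = 75.04 mm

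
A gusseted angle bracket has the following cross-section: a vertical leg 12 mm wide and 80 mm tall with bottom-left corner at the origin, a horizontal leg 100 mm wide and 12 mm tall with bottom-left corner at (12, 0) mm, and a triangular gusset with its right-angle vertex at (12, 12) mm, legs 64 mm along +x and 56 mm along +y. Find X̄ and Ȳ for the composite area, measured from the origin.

X̄ = 35.40 mm, Ȳ = 25.44 mm

vertical leg: A = 12 × 80 = 960.00, centroid at (6.00, 40.00).
horizontal leg: A = 100 × 12 = 1200.00, centroid at (62.00, 6.00).
gusset: A = ½·64·56 = 1792.00, centroid at (33.33, 30.67).
ΣA = 3952.00 mm², ΣAX̄ = 139893.33 mm³, ΣAȲ = 100554.67 mm³.
X̄ = 139893.33/3952.00 = 35.40 mm; Ȳ = 100554.67/3952.00 = 25.44 mm.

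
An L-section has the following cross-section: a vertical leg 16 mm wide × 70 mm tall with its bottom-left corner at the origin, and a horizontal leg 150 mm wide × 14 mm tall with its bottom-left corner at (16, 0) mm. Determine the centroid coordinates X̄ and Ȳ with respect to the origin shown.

X̄ = 62.13 mm, Ȳ = 16.74 mm

Part | A | x̄ᵢ | ȳᵢ | A·x̄ᵢ | A·ȳᵢ
vertical leg | 1120.00 | 8.00 | 35.00 | 8960.00 | 39200.00
horizontal leg | 2100.00 | 91.00 | 7.00 | 191100.00 | 14700.00
Σ | 3220.00 |  |  | 200060.00 | 53900.00
X̄ = 200060.00 / 3220.00 = 62.13 mm
Ȳ = 53900.00 / 3220.00 = 16.74 mm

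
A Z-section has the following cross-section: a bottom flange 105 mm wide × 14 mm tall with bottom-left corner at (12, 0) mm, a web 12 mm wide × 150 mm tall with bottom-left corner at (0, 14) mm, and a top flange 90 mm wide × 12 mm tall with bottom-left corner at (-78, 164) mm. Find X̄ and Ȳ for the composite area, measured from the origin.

X̄ = 16.09 mm, Ȳ = 81.40 mm

bottom flange: A = 105 × 14 = 1470.00, centroid at (64.50, 7.00).
web: A = 12 × 150 = 1800.00, centroid at (6.00, 89.00).
top flange: A = 90 × 12 = 1080.00, centroid at (-33.00, 170.00).
ΣA = 4350.00 mm², ΣAX̄ = 69975.00 mm³, ΣAȲ = 354090.00 mm³.
X̄ = 69975.00/4350.00 = 16.09 mm; Ȳ = 354090.00/4350.00 = 81.40 mm.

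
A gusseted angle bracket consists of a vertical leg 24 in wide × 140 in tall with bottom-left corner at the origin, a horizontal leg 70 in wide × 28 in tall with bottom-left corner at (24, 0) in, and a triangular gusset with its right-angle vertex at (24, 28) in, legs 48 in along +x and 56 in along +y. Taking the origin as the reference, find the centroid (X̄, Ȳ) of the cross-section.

X̄ = 31.47 in, Ȳ = 48.82 in

vertical leg: A = 24 × 140 = 3360.00, centroid at (12.00, 70.00).
horizontal leg: A = 70 × 28 = 1960.00, centroid at (59.00, 14.00).
gusset: A = ½·48·56 = 1344.00, centroid at (40.00, 46.67).
ΣA = 6664.00 in²
ΣAX̄ = (3360.00)(12.00) + (1960.00)(59.00) + (1344.00)(40.00) = 209720.00 in³
ΣAȲ = (3360.00)(70.00) + (1960.00)(14.00) + (1344.00)(46.67) = 325360.00 in³
X̄ = 209720.00 / 6664.00 = 31.47 in
Ȳ = 325360.00 / 6664.00 = 48.82 in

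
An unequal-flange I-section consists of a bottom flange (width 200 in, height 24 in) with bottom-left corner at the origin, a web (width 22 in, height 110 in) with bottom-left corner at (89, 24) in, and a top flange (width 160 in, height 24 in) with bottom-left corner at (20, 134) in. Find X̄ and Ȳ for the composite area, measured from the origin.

X̄ = 100.00 in, Ȳ = 73.18 in

bottom flange: A = 200 × 24 = 4800.00, centroid at (100.00, 12.00).
web: A = 22 × 110 = 2420.00, centroid at (100.00, 79.00).
top flange: A = 160 × 24 = 3840.00, centroid at (100.00, 146.00).
ΣA = 11060.00 in²
ΣAX̄ = (4800.00)(100.00) + (2420.00)(100.00) + (3840.00)(100.00) = 1106000.00 in³
ΣAȲ = (4800.00)(12.00) + (2420.00)(79.00) + (3840.00)(146.00) = 809420.00 in³
X̄ = 1106000.00 / 11060.00 = 100.00 in
Ȳ = 809420.00 / 11060.00 = 73.18 in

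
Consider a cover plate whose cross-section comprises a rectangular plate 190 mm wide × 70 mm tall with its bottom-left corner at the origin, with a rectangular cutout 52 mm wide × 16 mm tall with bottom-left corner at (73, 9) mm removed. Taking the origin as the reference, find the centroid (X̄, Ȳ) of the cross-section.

Part | A | x̄ᵢ | ȳᵢ | A·x̄ᵢ | A·ȳᵢ
plate | 13300.00 | 95.00 | 35.00 | 1263500.00 | 465500.00
hole | -832.00 | 99.00 | 17.00 | -82368.00 | -14144.00
Σ | 12468.00 |  |  | 1181132.00 | 451356.00
X̄ = 1181132.00 / 12468.00 = 94.73 mm
Ȳ = 451356.00 / 12468.00 = 36.20 mm

X̄ = 94.73 mm, Ȳ = 36.20 mm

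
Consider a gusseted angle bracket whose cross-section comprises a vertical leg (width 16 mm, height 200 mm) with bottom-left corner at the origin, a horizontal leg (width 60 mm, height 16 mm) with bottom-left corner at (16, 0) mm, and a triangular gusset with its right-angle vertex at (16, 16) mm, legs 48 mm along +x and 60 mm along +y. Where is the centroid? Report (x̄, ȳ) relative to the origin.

vertical leg: A = 16 × 200 = 3200.00, centroid at (8.00, 100.00).
horizontal leg: A = 60 × 16 = 960.00, centroid at (46.00, 8.00).
gusset: A = ½·48·60 = 1440.00, centroid at (32.00, 36.00).
ΣA = 5600.00 mm²
ΣAx̄ = (3200.00)(8.00) + (960.00)(46.00) + (1440.00)(32.00) = 115840.00 mm³
ΣAȳ = (3200.00)(100.00) + (960.00)(8.00) + (1440.00)(36.00) = 379520.00 mm³
x̄ = 115840.00 / 5600.00 = 20.69 mm
ȳ = 379520.00 / 5600.00 = 67.77 mm

x̄ = 20.69 mm, ȳ = 67.77 mm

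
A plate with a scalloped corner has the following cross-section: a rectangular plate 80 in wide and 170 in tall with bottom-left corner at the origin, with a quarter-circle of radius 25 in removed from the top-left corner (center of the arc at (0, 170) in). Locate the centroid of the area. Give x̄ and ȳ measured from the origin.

plate: A = 80 × 170 = 13600.00, centroid at (40.00, 85.00).
removed quarter-circle: A = −¼π·25² = -490.87, centroid at (10.61, 159.39).
ΣA = 13109.13 in²
ΣAx̄ = (13600.00)(40.00) + (-490.87)(10.61) = 538791.67 in³
ΣAȳ = (13600.00)(85.00) + (-490.87)(159.39) = 1077759.78 in³
x̄ = 538791.67 / 13109.13 = 41.10 in
ȳ = 1077759.78 / 13109.13 = 82.21 in

x̄ = 41.10 in, ȳ = 82.21 in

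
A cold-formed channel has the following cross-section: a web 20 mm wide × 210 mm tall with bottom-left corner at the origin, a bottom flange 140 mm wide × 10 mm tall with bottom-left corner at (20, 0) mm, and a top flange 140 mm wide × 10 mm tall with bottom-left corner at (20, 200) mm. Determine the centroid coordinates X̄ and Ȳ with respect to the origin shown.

X̄ = 42.00 mm, Ȳ = 105.00 mm

web: A = 20 × 210 = 4200.00, centroid at (10.00, 105.00).
bottom flange: A = 140 × 10 = 1400.00, centroid at (90.00, 5.00).
top flange: A = 140 × 10 = 1400.00, centroid at (90.00, 205.00).
ΣA = 7000.00 mm², ΣAX̄ = 294000.00 mm³, ΣAȲ = 735000.00 mm³.
X̄ = 294000.00/7000.00 = 42.00 mm; Ȳ = 735000.00/7000.00 = 105.00 mm.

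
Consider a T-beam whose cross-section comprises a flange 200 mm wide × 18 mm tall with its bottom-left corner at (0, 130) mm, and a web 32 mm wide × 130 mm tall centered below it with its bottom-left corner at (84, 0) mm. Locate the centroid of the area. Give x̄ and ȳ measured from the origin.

x̄ = 100.00 mm, ȳ = 99.33 mm

web: A = 32 × 130 = 4160.00, centroid at (100.00, 65.00).
flange: A = 200 × 18 = 3600.00, centroid at (100.00, 139.00).
ΣA = 7760.00 mm²
ΣAx̄ = (4160.00)(100.00) + (3600.00)(100.00) = 776000.00 mm³
ΣAȳ = (4160.00)(65.00) + (3600.00)(139.00) = 770800.00 mm³
x̄ = 776000.00 / 7760.00 = 100.00 mm
ȳ = 770800.00 / 7760.00 = 99.33 mm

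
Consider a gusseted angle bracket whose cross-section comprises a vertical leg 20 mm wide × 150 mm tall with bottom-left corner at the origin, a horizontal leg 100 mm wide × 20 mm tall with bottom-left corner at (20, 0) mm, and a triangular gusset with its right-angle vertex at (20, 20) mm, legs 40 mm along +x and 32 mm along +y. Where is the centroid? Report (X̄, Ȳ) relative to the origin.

X̄ = 33.92 mm, Ȳ = 46.92 mm

Part | A | x̄ᵢ | ȳᵢ | A·x̄ᵢ | A·ȳᵢ
vertical leg | 3000.00 | 10.00 | 75.00 | 30000.00 | 225000.00
horizontal leg | 2000.00 | 70.00 | 10.00 | 140000.00 | 20000.00
gusset | 640.00 | 33.33 | 30.67 | 21333.33 | 19626.67
Σ | 5640.00 |  |  | 191333.33 | 264626.67
X̄ = 191333.33 / 5640.00 = 33.92 mm
Ȳ = 264626.67 / 5640.00 = 46.92 mm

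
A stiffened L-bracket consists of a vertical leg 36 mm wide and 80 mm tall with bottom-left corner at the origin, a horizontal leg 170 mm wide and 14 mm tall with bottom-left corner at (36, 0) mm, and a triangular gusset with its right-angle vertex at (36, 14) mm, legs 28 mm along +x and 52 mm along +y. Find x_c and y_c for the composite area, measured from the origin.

x_c = 62.26 mm, y_c = 25.83 mm

Part | A | x̄ᵢ | ȳᵢ | A·x̄ᵢ | A·ȳᵢ
vertical leg | 2880.00 | 18.00 | 40.00 | 51840.00 | 115200.00
horizontal leg | 2380.00 | 121.00 | 7.00 | 287980.00 | 16660.00
gusset | 728.00 | 45.33 | 31.33 | 33002.67 | 22810.67
Σ | 5988.00 |  |  | 372822.67 | 154670.67
x_c = 372822.67 / 5988.00 = 62.26 mm
y_c = 154670.67 / 5988.00 = 25.83 mm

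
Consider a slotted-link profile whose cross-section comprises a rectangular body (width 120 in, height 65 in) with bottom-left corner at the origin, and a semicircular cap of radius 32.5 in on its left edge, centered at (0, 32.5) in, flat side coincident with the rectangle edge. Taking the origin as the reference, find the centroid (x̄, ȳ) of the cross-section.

x̄ = 47.06 in, ȳ = 32.50 in

rectangular body: A = 120 × 65 = 7800.00, centroid at (60.00, 32.50).
semicircular end: A = ½π·32.5² = 1659.15, centroid at (-13.79, 32.50).
ΣA = 9459.15 in², ΣAx̄ = 445114.58 in³, ΣAȳ = 307422.49 in³.
x̄ = 445114.58/9459.15 = 47.06 in; ȳ = 307422.49/9459.15 = 32.50 in.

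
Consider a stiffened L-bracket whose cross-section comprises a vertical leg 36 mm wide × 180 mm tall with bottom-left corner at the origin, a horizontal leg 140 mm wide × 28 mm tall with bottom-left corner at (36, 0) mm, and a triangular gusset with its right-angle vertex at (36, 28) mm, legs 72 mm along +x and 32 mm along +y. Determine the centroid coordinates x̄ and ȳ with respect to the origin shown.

x̄ = 52.05 mm, ȳ = 59.09 mm

vertical leg: A = 36 × 180 = 6480.00, centroid at (18.00, 90.00).
horizontal leg: A = 140 × 28 = 3920.00, centroid at (106.00, 14.00).
gusset: A = ½·72·32 = 1152.00, centroid at (60.00, 38.67).
ΣA = 11552.00 mm², ΣAx̄ = 601280.00 mm³, ΣAȳ = 682624.00 mm³.
x̄ = 601280.00/11552.00 = 52.05 mm; ȳ = 682624.00/11552.00 = 59.09 mm.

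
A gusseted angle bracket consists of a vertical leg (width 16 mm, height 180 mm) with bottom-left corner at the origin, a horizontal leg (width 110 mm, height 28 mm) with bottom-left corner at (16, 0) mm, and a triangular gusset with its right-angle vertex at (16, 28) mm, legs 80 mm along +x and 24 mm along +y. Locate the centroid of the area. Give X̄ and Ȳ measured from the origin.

X̄ = 40.85 mm, Ȳ = 48.68 mm

vertical leg: A = 16 × 180 = 2880.00, centroid at (8.00, 90.00).
horizontal leg: A = 110 × 28 = 3080.00, centroid at (71.00, 14.00).
gusset: A = ½·80·24 = 960.00, centroid at (42.67, 36.00).
ΣA = 6920.00 mm²
ΣAX̄ = (2880.00)(8.00) + (3080.00)(71.00) + (960.00)(42.67) = 282680.00 mm³
ΣAȲ = (2880.00)(90.00) + (3080.00)(14.00) + (960.00)(36.00) = 336880.00 mm³
X̄ = 282680.00 / 6920.00 = 40.85 mm
Ȳ = 336880.00 / 6920.00 = 48.68 mm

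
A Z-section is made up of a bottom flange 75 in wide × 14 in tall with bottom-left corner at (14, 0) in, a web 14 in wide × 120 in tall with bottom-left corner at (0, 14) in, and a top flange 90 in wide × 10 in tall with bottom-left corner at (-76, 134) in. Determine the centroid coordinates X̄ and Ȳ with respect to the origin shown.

X̄ = 10.45 in, Ȳ = 70.74 in

bottom flange: A = 75 × 14 = 1050.00, centroid at (51.50, 7.00).
web: A = 14 × 120 = 1680.00, centroid at (7.00, 74.00).
top flange: A = 90 × 10 = 900.00, centroid at (-31.00, 139.00).
ΣA = 3630.00 in²
ΣAX̄ = (1050.00)(51.50) + (1680.00)(7.00) + (900.00)(-31.00) = 37935.00 in³
ΣAȲ = (1050.00)(7.00) + (1680.00)(74.00) + (900.00)(139.00) = 256770.00 in³
X̄ = 37935.00 / 3630.00 = 10.45 in
Ȳ = 256770.00 / 3630.00 = 70.74 in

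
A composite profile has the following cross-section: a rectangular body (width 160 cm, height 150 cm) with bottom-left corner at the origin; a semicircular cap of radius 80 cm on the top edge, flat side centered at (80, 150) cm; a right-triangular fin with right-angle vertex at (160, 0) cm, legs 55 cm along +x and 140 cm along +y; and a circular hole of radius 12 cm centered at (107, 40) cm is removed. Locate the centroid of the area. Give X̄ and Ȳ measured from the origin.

X̄ = 89.78 cm, Ȳ = 101.76 cm

rectangular body: A = 160 × 150 = 24000.00, centroid at (80.00, 75.00).
semicircular top: A = ½π·80² = 10053.10, centroid at (80.00, 183.95).
triangular fin: A = ½·55·140 = 3850.00, centroid at (178.33, 46.67).
hole: A = −π·12² = -452.39, centroid at (107.00, 40.00).
ΣA = 37450.71 cm²
ΣAX̄ = (24000.00)(80.00) + (10053.10)(80.00) + (3850.00)(178.33) + (-452.39)(107.00) = 3362425.39 cm³
ΣAȲ = (24000.00)(75.00) + (10053.10)(183.95) + (3850.00)(46.67) + (-452.39)(40.00) = 3810868.90 cm³
X̄ = 3362425.39 / 37450.71 = 89.78 cm
Ȳ = 3810868.90 / 37450.71 = 101.76 cm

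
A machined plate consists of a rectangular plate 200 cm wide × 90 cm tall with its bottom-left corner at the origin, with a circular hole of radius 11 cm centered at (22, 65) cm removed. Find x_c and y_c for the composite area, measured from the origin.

x_c = 101.68 cm, y_c = 44.57 cm

plate: A = 200 × 90 = 18000.00, centroid at (100.00, 45.00).
hole: A = −π·11² = -380.13, centroid at (22.00, 65.00).
ΣA = 17619.87 cm², ΣAx_c = 1791637.08 cm³, ΣAy_c = 785291.37 cm³.
x_c = 1791637.08/17619.87 = 101.68 cm; y_c = 785291.37/17619.87 = 44.57 cm.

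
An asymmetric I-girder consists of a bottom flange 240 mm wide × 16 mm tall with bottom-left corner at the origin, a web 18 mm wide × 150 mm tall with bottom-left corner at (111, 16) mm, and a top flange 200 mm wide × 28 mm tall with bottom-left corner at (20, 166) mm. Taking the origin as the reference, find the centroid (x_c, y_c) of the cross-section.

x_c = 120.00 mm, y_c = 105.80 mm

Part | A | x̄ᵢ | ȳᵢ | A·x̄ᵢ | A·ȳᵢ
bottom flange | 3840.00 | 120.00 | 8.00 | 460800.00 | 30720.00
web | 2700.00 | 120.00 | 91.00 | 324000.00 | 245700.00
top flange | 5600.00 | 120.00 | 180.00 | 672000.00 | 1008000.00
Σ | 12140.00 |  |  | 1456800.00 | 1284420.00
x_c = 1456800.00 / 12140.00 = 120.00 mm
y_c = 1284420.00 / 12140.00 = 105.80 mm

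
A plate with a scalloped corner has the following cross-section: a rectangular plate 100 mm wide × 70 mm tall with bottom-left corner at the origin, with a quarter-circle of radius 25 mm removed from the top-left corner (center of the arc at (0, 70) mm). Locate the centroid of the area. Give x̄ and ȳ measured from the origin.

x̄ = 52.97 mm, ȳ = 33.16 mm

plate: A = 100 × 70 = 7000.00, centroid at (50.00, 35.00).
removed quarter-circle: A = −¼π·25² = -490.87, centroid at (10.61, 59.39).
ΣA = 6509.13 mm², ΣAx̄ = 344791.67 mm³, ΣAȳ = 215847.16 mm³.
x̄ = 344791.67/6509.13 = 52.97 mm; ȳ = 215847.16/6509.13 = 33.16 mm.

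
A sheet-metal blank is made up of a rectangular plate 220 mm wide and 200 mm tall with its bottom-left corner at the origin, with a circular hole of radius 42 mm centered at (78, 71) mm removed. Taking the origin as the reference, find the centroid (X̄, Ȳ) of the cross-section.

X̄ = 114.61 mm, Ȳ = 104.18 mm

plate: A = 220 × 200 = 44000.00, centroid at (110.00, 100.00).
hole: A = −π·42² = -5541.77, centroid at (78.00, 71.00).
ΣA = 38458.23 mm², ΣAX̄ = 4407741.98 mm³, ΣAȲ = 4006534.37 mm³.
X̄ = 4407741.98/38458.23 = 114.61 mm; Ȳ = 4006534.37/38458.23 = 104.18 mm.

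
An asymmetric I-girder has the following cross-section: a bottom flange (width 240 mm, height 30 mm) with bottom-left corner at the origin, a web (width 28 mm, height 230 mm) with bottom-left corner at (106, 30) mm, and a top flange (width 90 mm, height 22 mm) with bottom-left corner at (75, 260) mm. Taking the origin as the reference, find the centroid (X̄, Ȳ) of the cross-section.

bottom flange: A = 240 × 30 = 7200.00, centroid at (120.00, 15.00).
web: A = 28 × 230 = 6440.00, centroid at (120.00, 145.00).
top flange: A = 90 × 22 = 1980.00, centroid at (120.00, 271.00).
ΣA = 15620.00 mm², ΣAX̄ = 1874400.00 mm³, ΣAȲ = 1578380.00 mm³.
X̄ = 1874400.00/15620.00 = 120.00 mm; Ȳ = 1578380.00/15620.00 = 101.05 mm.

X̄ = 120.00 mm, Ȳ = 101.05 mm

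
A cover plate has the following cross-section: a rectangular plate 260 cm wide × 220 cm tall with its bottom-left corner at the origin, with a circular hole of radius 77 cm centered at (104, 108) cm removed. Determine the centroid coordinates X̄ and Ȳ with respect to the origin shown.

plate: A = 260 × 220 = 57200.00, centroid at (130.00, 110.00).
hole: A = −π·77² = -18626.50, centroid at (104.00, 108.00).
ΣA = 38573.50 cm²
ΣAX̄ = (57200.00)(130.00) + (-18626.50)(104.00) = 5498843.70 cm³
ΣAȲ = (57200.00)(110.00) + (-18626.50)(108.00) = 4280337.69 cm³
X̄ = 5498843.70 / 38573.50 = 142.55 cm
Ȳ = 4280337.69 / 38573.50 = 110.97 cm

X̄ = 142.55 cm, Ȳ = 110.97 cm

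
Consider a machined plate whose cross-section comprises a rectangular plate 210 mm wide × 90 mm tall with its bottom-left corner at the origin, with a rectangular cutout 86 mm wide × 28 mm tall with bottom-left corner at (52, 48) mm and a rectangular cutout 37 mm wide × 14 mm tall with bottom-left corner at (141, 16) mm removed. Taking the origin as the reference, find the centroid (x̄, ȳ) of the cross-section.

x̄ = 104.74 mm, ȳ = 43.15 mm

plate: A = 210 × 90 = 18900.00, centroid at (105.00, 45.00).
hole 1: A = −(86 × 28) = -2408.00, centroid at (95.00, 62.00).
hole 2: A = −(37 × 14) = -518.00, centroid at (159.50, 23.00).
ΣA = 15974.00 mm²
ΣAx̄ = (18900.00)(105.00) + (-2408.00)(95.00) + (-518.00)(159.50) = 1673119.00 mm³
ΣAȳ = (18900.00)(45.00) + (-2408.00)(62.00) + (-518.00)(23.00) = 689290.00 mm³
x̄ = 1673119.00 / 15974.00 = 104.74 mm
ȳ = 689290.00 / 15974.00 = 43.15 mm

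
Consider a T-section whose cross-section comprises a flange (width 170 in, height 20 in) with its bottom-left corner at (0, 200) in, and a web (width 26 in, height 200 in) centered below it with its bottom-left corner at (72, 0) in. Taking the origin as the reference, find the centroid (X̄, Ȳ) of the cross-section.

X̄ = 85.00 in, Ȳ = 143.49 in

Part | A | x̄ᵢ | ȳᵢ | A·x̄ᵢ | A·ȳᵢ
web | 5200.00 | 85.00 | 100.00 | 442000.00 | 520000.00
flange | 3400.00 | 85.00 | 210.00 | 289000.00 | 714000.00
Σ | 8600.00 |  |  | 731000.00 | 1234000.00
X̄ = 731000.00 / 8600.00 = 85.00 in
Ȳ = 1234000.00 / 8600.00 = 143.49 in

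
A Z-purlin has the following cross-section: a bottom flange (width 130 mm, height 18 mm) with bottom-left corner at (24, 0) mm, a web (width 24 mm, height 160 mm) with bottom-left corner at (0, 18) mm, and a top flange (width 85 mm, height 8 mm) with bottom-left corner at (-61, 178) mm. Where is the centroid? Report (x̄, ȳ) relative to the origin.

x̄ = 35.24 mm, ȳ = 75.97 mm

bottom flange: A = 130 × 18 = 2340.00, centroid at (89.00, 9.00).
web: A = 24 × 160 = 3840.00, centroid at (12.00, 98.00).
top flange: A = 85 × 8 = 680.00, centroid at (-18.50, 182.00).
ΣA = 6860.00 mm², ΣAx̄ = 241760.00 mm³, ΣAȳ = 521140.00 mm³.
x̄ = 241760.00/6860.00 = 35.24 mm; ȳ = 521140.00/6860.00 = 75.97 mm.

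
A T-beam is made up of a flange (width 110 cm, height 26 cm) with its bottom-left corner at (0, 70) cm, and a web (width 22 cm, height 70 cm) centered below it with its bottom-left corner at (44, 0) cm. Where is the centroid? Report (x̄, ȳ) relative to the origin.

Part | A | x̄ᵢ | ȳᵢ | A·x̄ᵢ | A·ȳᵢ
web | 1540.00 | 55.00 | 35.00 | 84700.00 | 53900.00
flange | 2860.00 | 55.00 | 83.00 | 157300.00 | 237380.00
Σ | 4400.00 |  |  | 242000.00 | 291280.00
x̄ = 242000.00 / 4400.00 = 55.00 cm
ȳ = 291280.00 / 4400.00 = 66.20 cm

x̄ = 55.00 cm, ȳ = 66.20 cm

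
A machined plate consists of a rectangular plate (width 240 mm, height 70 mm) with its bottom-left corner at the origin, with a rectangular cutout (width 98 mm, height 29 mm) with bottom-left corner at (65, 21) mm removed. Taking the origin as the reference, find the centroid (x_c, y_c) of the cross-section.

x_c = 121.22 mm, y_c = 34.90 mm

Part | A | x̄ᵢ | ȳᵢ | A·x̄ᵢ | A·ȳᵢ
plate | 16800.00 | 120.00 | 35.00 | 2016000.00 | 588000.00
hole | -2842.00 | 114.00 | 35.50 | -323988.00 | -100891.00
Σ | 13958.00 |  |  | 1692012.00 | 487109.00
x_c = 1692012.00 / 13958.00 = 121.22 mm
y_c = 487109.00 / 13958.00 = 34.90 mm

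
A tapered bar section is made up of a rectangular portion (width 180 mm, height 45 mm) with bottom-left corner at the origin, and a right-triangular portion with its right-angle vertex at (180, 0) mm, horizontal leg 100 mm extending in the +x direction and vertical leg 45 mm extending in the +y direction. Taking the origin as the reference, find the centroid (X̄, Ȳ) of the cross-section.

rectangular portion: A = 180 × 45 = 8100.00, centroid at (90.00, 22.50).
triangular portion: A = ½·100·45 = 2250.00, centroid at (213.33, 15.00).
ΣA = 10350.00 mm²
ΣAX̄ = (8100.00)(90.00) + (2250.00)(213.33) = 1209000.00 mm³
ΣAȲ = (8100.00)(22.50) + (2250.00)(15.00) = 216000.00 mm³
X̄ = 1209000.00 / 10350.00 = 116.81 mm
Ȳ = 216000.00 / 10350.00 = 20.87 mm

X̄ = 116.81 mm, Ȳ = 20.87 mm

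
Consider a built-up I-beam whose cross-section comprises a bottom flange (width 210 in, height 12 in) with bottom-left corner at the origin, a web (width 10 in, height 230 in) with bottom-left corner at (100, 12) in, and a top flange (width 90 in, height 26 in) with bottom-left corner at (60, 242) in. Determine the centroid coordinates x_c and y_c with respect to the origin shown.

x_c = 105.00 in, y_c = 126.25 in

bottom flange: A = 210 × 12 = 2520.00, centroid at (105.00, 6.00).
web: A = 10 × 230 = 2300.00, centroid at (105.00, 127.00).
top flange: A = 90 × 26 = 2340.00, centroid at (105.00, 255.00).
ΣA = 7160.00 in²
ΣAx_c = (2520.00)(105.00) + (2300.00)(105.00) + (2340.00)(105.00) = 751800.00 in³
ΣAy_c = (2520.00)(6.00) + (2300.00)(127.00) + (2340.00)(255.00) = 903920.00 in³
x_c = 751800.00 / 7160.00 = 105.00 in
y_c = 903920.00 / 7160.00 = 126.25 in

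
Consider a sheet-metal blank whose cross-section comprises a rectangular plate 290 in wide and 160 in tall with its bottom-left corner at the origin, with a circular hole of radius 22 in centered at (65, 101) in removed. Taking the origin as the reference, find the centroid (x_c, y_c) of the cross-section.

x_c = 147.71 in, y_c = 79.29 in

Part | A | x̄ᵢ | ȳᵢ | A·x̄ᵢ | A·ȳᵢ
plate | 46400.00 | 145.00 | 80.00 | 6728000.00 | 3712000.00
hole | -1520.53 | 65.00 | 101.00 | -98834.50 | -153573.62
Σ | 44879.47 |  |  | 6629165.50 | 3558426.38
x_c = 6629165.50 / 44879.47 = 147.71 in
y_c = 3558426.38 / 44879.47 = 79.29 in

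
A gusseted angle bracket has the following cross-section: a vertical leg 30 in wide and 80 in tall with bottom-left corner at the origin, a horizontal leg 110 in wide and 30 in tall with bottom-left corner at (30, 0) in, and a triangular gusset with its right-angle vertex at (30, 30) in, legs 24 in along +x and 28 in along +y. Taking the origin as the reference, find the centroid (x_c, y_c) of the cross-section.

x_c = 54.55 in, y_c = 26.29 in

vertical leg: A = 30 × 80 = 2400.00, centroid at (15.00, 40.00).
horizontal leg: A = 110 × 30 = 3300.00, centroid at (85.00, 15.00).
gusset: A = ½·24·28 = 336.00, centroid at (38.00, 39.33).
ΣA = 6036.00 in², ΣAx_c = 329268.00 in³, ΣAy_c = 158716.00 in³.
x_c = 329268.00/6036.00 = 54.55 in; y_c = 158716.00/6036.00 = 26.29 in.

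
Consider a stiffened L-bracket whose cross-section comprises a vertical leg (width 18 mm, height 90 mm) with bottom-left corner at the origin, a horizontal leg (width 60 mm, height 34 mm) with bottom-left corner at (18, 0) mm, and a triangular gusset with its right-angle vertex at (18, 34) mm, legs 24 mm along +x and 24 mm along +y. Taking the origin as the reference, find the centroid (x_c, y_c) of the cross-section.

Part | A | x̄ᵢ | ȳᵢ | A·x̄ᵢ | A·ȳᵢ
vertical leg | 1620.00 | 9.00 | 45.00 | 14580.00 | 72900.00
horizontal leg | 2040.00 | 48.00 | 17.00 | 97920.00 | 34680.00
gusset | 288.00 | 26.00 | 42.00 | 7488.00 | 12096.00
Σ | 3948.00 |  |  | 119988.00 | 119676.00
x_c = 119988.00 / 3948.00 = 30.39 mm
y_c = 119676.00 / 3948.00 = 30.31 mm

x_c = 30.39 mm, y_c = 30.31 mm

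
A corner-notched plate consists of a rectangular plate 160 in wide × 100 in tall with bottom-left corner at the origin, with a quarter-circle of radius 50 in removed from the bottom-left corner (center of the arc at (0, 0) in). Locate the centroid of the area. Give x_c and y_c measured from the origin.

plate: A = 160 × 100 = 16000.00, centroid at (80.00, 50.00).
removed quarter-circle: A = −¼π·50² = -1963.50, centroid at (21.22, 21.22).
ΣA = 14036.50 in², ΣAx_c = 1238333.33 in³, ΣAy_c = 758333.33 in³.
x_c = 1238333.33/14036.50 = 88.22 in; y_c = 758333.33/14036.50 = 54.03 in.

x_c = 88.22 in, y_c = 54.03 in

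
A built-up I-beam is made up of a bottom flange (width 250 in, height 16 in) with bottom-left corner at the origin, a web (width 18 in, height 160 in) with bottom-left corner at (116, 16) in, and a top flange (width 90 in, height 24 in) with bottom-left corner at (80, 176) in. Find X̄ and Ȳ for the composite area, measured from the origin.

Part | A | x̄ᵢ | ȳᵢ | A·x̄ᵢ | A·ȳᵢ
bottom flange | 4000.00 | 125.00 | 8.00 | 500000.00 | 32000.00
web | 2880.00 | 125.00 | 96.00 | 360000.00 | 276480.00
top flange | 2160.00 | 125.00 | 188.00 | 270000.00 | 406080.00
Σ | 9040.00 |  |  | 1130000.00 | 714560.00
X̄ = 1130000.00 / 9040.00 = 125.00 in
Ȳ = 714560.00 / 9040.00 = 79.04 in

X̄ = 125.00 in, Ȳ = 79.04 in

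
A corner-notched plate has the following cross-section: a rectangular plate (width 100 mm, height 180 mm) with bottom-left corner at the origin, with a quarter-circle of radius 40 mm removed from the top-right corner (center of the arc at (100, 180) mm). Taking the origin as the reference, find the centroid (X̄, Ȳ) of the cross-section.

plate: A = 100 × 180 = 18000.00, centroid at (50.00, 90.00).
removed quarter-circle: A = −¼π·40² = -1256.64, centroid at (83.02, 163.02).
ΣA = 16743.36 mm², ΣAX̄ = 795669.63 mm³, ΣAȲ = 1415138.66 mm³.
X̄ = 795669.63/16743.36 = 47.52 mm; Ȳ = 1415138.66/16743.36 = 84.52 mm.

X̄ = 47.52 mm, Ȳ = 84.52 mm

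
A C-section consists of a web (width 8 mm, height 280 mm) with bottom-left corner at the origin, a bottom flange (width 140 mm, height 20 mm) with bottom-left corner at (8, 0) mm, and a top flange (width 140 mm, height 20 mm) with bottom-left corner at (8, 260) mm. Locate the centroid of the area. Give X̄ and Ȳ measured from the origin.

Part | A | x̄ᵢ | ȳᵢ | A·x̄ᵢ | A·ȳᵢ
web | 2240.00 | 4.00 | 140.00 | 8960.00 | 313600.00
bottom flange | 2800.00 | 78.00 | 10.00 | 218400.00 | 28000.00
top flange | 2800.00 | 78.00 | 270.00 | 218400.00 | 756000.00
Σ | 7840.00 |  |  | 445760.00 | 1097600.00
X̄ = 445760.00 / 7840.00 = 56.86 mm
Ȳ = 1097600.00 / 7840.00 = 140.00 mm

X̄ = 56.86 mm, Ȳ = 140.00 mm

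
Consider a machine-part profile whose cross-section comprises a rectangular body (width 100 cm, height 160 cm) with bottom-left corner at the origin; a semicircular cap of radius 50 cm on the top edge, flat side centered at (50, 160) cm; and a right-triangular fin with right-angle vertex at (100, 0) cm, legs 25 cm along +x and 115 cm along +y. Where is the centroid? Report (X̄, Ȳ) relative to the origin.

X̄ = 53.92 cm, Ȳ = 95.80 cm

rectangular body: A = 100 × 160 = 16000.00, centroid at (50.00, 80.00).
semicircular top: A = ½π·50² = 3926.99, centroid at (50.00, 181.22).
triangular fin: A = ½·25·115 = 1437.50, centroid at (108.33, 38.33).
ΣA = 21364.49 cm²
ΣAX̄ = (16000.00)(50.00) + (3926.99)(50.00) + (1437.50)(108.33) = 1152078.71 cm³
ΣAȲ = (16000.00)(80.00) + (3926.99)(181.22) + (1437.50)(38.33) = 2046756.03 cm³
X̄ = 1152078.71 / 21364.49 = 53.92 cm
Ȳ = 2046756.03 / 21364.49 = 95.80 cm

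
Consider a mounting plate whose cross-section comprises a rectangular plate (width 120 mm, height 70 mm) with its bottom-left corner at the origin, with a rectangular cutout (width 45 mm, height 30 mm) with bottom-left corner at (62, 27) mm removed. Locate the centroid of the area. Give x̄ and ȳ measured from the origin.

x̄ = 55.31 mm, ȳ = 33.66 mm

plate: A = 120 × 70 = 8400.00, centroid at (60.00, 35.00).
hole: A = −(45 × 30) = -1350.00, centroid at (84.50, 42.00).
ΣA = 7050.00 mm², ΣAx̄ = 389925.00 mm³, ΣAȳ = 237300.00 mm³.
x̄ = 389925.00/7050.00 = 55.31 mm; ȳ = 237300.00/7050.00 = 33.66 mm.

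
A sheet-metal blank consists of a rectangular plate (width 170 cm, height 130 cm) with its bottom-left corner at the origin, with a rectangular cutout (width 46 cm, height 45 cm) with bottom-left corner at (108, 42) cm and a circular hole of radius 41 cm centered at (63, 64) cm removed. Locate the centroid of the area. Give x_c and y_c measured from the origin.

x_c = 86.42 cm, y_c = 65.43 cm

Part | A | x̄ᵢ | ȳᵢ | A·x̄ᵢ | A·ȳᵢ
plate | 22100.00 | 85.00 | 65.00 | 1878500.00 | 1436500.00
hole 1 | -2070.00 | 131.00 | 64.50 | -271170.00 | -133515.00
hole 2 | -5281.02 | 63.00 | 64.00 | -332704.09 | -337985.10
Σ | 14748.98 |  |  | 1274625.91 | 964999.90
x_c = 1274625.91 / 14748.98 = 86.42 cm
y_c = 964999.90 / 14748.98 = 65.43 cm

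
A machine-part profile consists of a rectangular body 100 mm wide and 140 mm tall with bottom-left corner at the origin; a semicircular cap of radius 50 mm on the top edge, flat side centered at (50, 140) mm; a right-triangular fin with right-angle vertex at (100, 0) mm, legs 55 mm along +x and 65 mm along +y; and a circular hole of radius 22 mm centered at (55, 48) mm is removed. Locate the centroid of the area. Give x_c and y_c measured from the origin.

rectangular body: A = 100 × 140 = 14000.00, centroid at (50.00, 70.00).
semicircular top: A = ½π·50² = 3926.99, centroid at (50.00, 161.22).
triangular fin: A = ½·55·65 = 1787.50, centroid at (118.33, 21.67).
hole: A = −π·22² = -1520.53, centroid at (55.00, 48.00).
ΣA = 18193.96 mm²
ΣAx_c = (14000.00)(50.00) + (3926.99)(50.00) + (1787.50)(118.33) + (-1520.53)(55.00) = 1024241.18 mm³
ΣAy_c = (14000.00)(70.00) + (3926.99)(161.22) + (1787.50)(21.67) + (-1520.53)(48.00) = 1578855.73 mm³
x_c = 1024241.18 / 18193.96 = 56.30 mm
y_c = 1578855.73 / 18193.96 = 86.78 mm

x_c = 56.30 mm, y_c = 86.78 mm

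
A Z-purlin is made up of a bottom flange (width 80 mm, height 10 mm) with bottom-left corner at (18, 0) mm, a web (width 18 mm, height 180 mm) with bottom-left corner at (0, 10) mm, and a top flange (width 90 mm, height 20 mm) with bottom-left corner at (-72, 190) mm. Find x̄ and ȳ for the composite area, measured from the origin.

x̄ = 4.62 mm, ȳ = 117.81 mm

bottom flange: A = 80 × 10 = 800.00, centroid at (58.00, 5.00).
web: A = 18 × 180 = 3240.00, centroid at (9.00, 100.00).
top flange: A = 90 × 20 = 1800.00, centroid at (-27.00, 200.00).
ΣA = 5840.00 mm²
ΣAx̄ = (800.00)(58.00) + (3240.00)(9.00) + (1800.00)(-27.00) = 26960.00 mm³
ΣAȳ = (800.00)(5.00) + (3240.00)(100.00) + (1800.00)(200.00) = 688000.00 mm³
x̄ = 26960.00 / 5840.00 = 4.62 mm
ȳ = 688000.00 / 5840.00 = 117.81 mm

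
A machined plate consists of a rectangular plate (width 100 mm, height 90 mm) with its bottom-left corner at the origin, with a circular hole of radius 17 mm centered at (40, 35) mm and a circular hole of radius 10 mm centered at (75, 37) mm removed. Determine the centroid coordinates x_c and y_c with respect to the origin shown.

Part | A | x̄ᵢ | ȳᵢ | A·x̄ᵢ | A·ȳᵢ
plate | 9000.00 | 50.00 | 45.00 | 450000.00 | 405000.00
hole 1 | -907.92 | 40.00 | 35.00 | -36316.81 | -31777.21
hole 2 | -314.16 | 75.00 | 37.00 | -23561.94 | -11623.89
Σ | 7777.92 |  |  | 390121.24 | 361598.90
x_c = 390121.24 / 7777.92 = 50.16 mm
y_c = 361598.90 / 7777.92 = 46.49 mm

x_c = 50.16 mm, y_c = 46.49 mm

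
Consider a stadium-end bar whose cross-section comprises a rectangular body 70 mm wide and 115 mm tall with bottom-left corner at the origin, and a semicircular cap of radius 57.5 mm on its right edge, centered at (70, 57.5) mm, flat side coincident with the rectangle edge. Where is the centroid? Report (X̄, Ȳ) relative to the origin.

X̄ = 58.30 mm, Ȳ = 57.50 mm

Part | A | x̄ᵢ | ȳᵢ | A·x̄ᵢ | A·ȳᵢ
rectangular body | 8050.00 | 35.00 | 57.50 | 281750.00 | 462875.00
semicircular end | 5193.45 | 94.40 | 57.50 | 490280.76 | 298623.11
Σ | 13243.45 |  |  | 772030.76 | 761498.11
X̄ = 772030.76 / 13243.45 = 58.30 mm
Ȳ = 761498.11 / 13243.45 = 57.50 mm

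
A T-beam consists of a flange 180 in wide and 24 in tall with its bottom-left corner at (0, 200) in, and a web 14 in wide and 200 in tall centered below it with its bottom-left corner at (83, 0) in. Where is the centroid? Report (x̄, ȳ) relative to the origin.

x̄ = 90.00 in, ȳ = 167.96 in

Part | A | x̄ᵢ | ȳᵢ | A·x̄ᵢ | A·ȳᵢ
web | 2800.00 | 90.00 | 100.00 | 252000.00 | 280000.00
flange | 4320.00 | 90.00 | 212.00 | 388800.00 | 915840.00
Σ | 7120.00 |  |  | 640800.00 | 1195840.00
x̄ = 640800.00 / 7120.00 = 90.00 in
ȳ = 1195840.00 / 7120.00 = 167.96 in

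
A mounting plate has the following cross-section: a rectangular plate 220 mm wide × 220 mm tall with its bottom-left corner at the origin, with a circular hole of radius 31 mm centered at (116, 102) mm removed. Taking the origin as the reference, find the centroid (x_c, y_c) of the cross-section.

x_c = 109.60 mm, y_c = 110.53 mm

Part | A | x̄ᵢ | ȳᵢ | A·x̄ᵢ | A·ȳᵢ
plate | 48400.00 | 110.00 | 110.00 | 5324000.00 | 5324000.00
hole | -3019.07 | 116.00 | 102.00 | -350212.18 | -307945.20
Σ | 45380.93 |  |  | 4973787.82 | 5016054.80
x_c = 4973787.82 / 45380.93 = 109.60 mm
y_c = 5016054.80 / 45380.93 = 110.53 mm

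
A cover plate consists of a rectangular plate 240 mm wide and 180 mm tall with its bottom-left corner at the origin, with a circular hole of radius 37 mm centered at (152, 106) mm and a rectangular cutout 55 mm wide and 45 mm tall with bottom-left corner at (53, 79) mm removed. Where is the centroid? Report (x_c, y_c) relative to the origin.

x_c = 118.91 mm, y_c = 87.33 mm

Part | A | x̄ᵢ | ȳᵢ | A·x̄ᵢ | A·ȳᵢ
plate | 43200.00 | 120.00 | 90.00 | 5184000.00 | 3888000.00
hole 1 | -4300.84 | 152.00 | 106.00 | -653727.73 | -455889.08
hole 2 | -2475.00 | 80.50 | 101.50 | -199237.50 | -251212.50
Σ | 36424.16 |  |  | 4331034.77 | 3180898.42
x_c = 4331034.77 / 36424.16 = 118.91 mm
y_c = 3180898.42 / 36424.16 = 87.33 mm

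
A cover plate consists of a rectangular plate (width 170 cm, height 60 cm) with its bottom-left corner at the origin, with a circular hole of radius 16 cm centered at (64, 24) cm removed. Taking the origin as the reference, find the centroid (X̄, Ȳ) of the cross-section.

plate: A = 170 × 60 = 10200.00, centroid at (85.00, 30.00).
hole: A = −π·16² = -804.25, centroid at (64.00, 24.00).
ΣA = 9395.75 cm², ΣAX̄ = 815528.15 cm³, ΣAȲ = 286698.05 cm³.
X̄ = 815528.15/9395.75 = 86.80 cm; Ȳ = 286698.05/9395.75 = 30.51 cm.

X̄ = 86.80 cm, Ȳ = 30.51 cm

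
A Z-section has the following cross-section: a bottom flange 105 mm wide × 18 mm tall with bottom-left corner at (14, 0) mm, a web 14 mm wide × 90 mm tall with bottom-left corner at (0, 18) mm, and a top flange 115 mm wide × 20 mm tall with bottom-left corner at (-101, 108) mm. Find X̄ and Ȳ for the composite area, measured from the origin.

bottom flange: A = 105 × 18 = 1890.00, centroid at (66.50, 9.00).
web: A = 14 × 90 = 1260.00, centroid at (7.00, 63.00).
top flange: A = 115 × 20 = 2300.00, centroid at (-43.50, 118.00).
ΣA = 5450.00 mm²
ΣAX̄ = (1890.00)(66.50) + (1260.00)(7.00) + (2300.00)(-43.50) = 34455.00 mm³
ΣAȲ = (1890.00)(9.00) + (1260.00)(63.00) + (2300.00)(118.00) = 367790.00 mm³
X̄ = 34455.00 / 5450.00 = 6.32 mm
Ȳ = 367790.00 / 5450.00 = 67.48 mm

X̄ = 6.32 mm, Ȳ = 67.48 mm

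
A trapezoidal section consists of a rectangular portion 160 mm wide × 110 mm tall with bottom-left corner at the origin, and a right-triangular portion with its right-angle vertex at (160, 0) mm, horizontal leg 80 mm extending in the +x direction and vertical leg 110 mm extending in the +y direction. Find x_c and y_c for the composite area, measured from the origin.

rectangular portion: A = 160 × 110 = 17600.00, centroid at (80.00, 55.00).
triangular portion: A = ½·80·110 = 4400.00, centroid at (186.67, 36.67).
ΣA = 22000.00 mm², ΣAx_c = 2229333.33 mm³, ΣAy_c = 1129333.33 mm³.
x_c = 2229333.33/22000.00 = 101.33 mm; y_c = 1129333.33/22000.00 = 51.33 mm.

x_c = 101.33 mm, y_c = 51.33 mm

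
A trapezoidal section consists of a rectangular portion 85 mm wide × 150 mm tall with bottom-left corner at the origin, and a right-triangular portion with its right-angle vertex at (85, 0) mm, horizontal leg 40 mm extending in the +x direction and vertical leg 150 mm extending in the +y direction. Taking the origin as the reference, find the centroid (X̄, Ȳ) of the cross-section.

rectangular portion: A = 85 × 150 = 12750.00, centroid at (42.50, 75.00).
triangular portion: A = ½·40·150 = 3000.00, centroid at (98.33, 50.00).
ΣA = 15750.00 mm²
ΣAX̄ = (12750.00)(42.50) + (3000.00)(98.33) = 836875.00 mm³
ΣAȲ = (12750.00)(75.00) + (3000.00)(50.00) = 1106250.00 mm³
X̄ = 836875.00 / 15750.00 = 53.13 mm
Ȳ = 1106250.00 / 15750.00 = 70.24 mm

X̄ = 53.13 mm, Ȳ = 70.24 mm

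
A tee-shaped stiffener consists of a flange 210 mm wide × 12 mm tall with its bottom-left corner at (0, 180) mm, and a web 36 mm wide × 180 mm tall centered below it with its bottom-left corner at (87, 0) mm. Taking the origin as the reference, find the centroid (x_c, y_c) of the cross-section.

x_c = 105.00 mm, y_c = 116.88 mm

web: A = 36 × 180 = 6480.00, centroid at (105.00, 90.00).
flange: A = 210 × 12 = 2520.00, centroid at (105.00, 186.00).
ΣA = 9000.00 mm², ΣAx_c = 945000.00 mm³, ΣAy_c = 1051920.00 mm³.
x_c = 945000.00/9000.00 = 105.00 mm; y_c = 1051920.00/9000.00 = 116.88 mm.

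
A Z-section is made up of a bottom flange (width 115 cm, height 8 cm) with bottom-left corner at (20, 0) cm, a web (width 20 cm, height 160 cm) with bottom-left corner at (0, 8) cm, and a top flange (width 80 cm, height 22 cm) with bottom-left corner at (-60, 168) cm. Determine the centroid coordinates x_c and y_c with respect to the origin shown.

x_c = 11.58 cm, y_c = 102.10 cm

bottom flange: A = 115 × 8 = 920.00, centroid at (77.50, 4.00).
web: A = 20 × 160 = 3200.00, centroid at (10.00, 88.00).
top flange: A = 80 × 22 = 1760.00, centroid at (-20.00, 179.00).
ΣA = 5880.00 cm², ΣAx_c = 68100.00 cm³, ΣAy_c = 600320.00 cm³.
x_c = 68100.00/5880.00 = 11.58 cm; y_c = 600320.00/5880.00 = 102.10 cm.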